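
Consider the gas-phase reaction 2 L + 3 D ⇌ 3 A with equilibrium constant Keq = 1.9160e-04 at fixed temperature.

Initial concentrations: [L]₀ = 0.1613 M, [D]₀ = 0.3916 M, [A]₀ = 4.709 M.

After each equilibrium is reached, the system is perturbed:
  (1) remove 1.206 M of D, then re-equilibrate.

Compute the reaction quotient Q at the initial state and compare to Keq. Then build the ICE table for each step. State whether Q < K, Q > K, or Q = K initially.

Q₀ = 6.6833e+04 vs Keq = 1.9160e-04 ⇒ Q>K, reverse
Step 1:
                    L           D           A
  init         0.1613      0.3916       4.709
  Δ              2.78       4.169      -4.169
  eq            2.941       4.561      0.5397
  solve Keq expr → x = -1.39; check Q = 1.9160e-04
Then remove 1.206 M of D.
Step 2:
                    L           D           A
  init          2.941       3.355      0.5397
  Δ           0.08061      0.1209     -0.1209
  eq            3.021       3.476      0.4188
  solve Keq expr → x = -0.04031; check Q = 1.9160e-04

Q₀ = 6.6833e+04; Q > K (proceeds reverse)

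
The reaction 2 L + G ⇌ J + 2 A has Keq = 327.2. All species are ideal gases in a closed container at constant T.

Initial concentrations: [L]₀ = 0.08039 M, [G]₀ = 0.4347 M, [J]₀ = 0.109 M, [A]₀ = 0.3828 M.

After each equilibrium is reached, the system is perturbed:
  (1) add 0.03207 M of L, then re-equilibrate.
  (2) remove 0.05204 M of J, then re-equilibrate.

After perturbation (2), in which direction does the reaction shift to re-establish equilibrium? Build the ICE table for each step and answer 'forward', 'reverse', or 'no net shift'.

Direction: forward

Q₀ = 5.686 vs Keq = 327.2 ⇒ Q<K, forward
Step 1:
                   L          G          J          A
  init       0.08039     0.4347      0.109     0.3828
  Δ         -0.06566   -0.03283    0.03283    0.06566
  eq         0.01473     0.4019     0.1418     0.4485
  solve Keq expr → x = 0.03283; check Q = 327.2
Then add 0.03207 M of L.
Step 2:
                   L          G          J          A
  init        0.0468     0.4019     0.1418     0.4485
  Δ         -0.02996   -0.01498    0.01498    0.02996
  eq         0.01684     0.3869     0.1568     0.4784
  solve Keq expr → x = 0.01498; check Q = 327.2
Then remove 0.05204 M of J.
Step 3:
                   L          G          J          A
  init       0.01684     0.3869     0.1048     0.4784
  Δ        -0.002872  -0.001436   0.001436   0.002872
  eq         0.01397     0.3855     0.1062     0.4813
  solve Keq expr → x = 0.001436; check Q = 327.2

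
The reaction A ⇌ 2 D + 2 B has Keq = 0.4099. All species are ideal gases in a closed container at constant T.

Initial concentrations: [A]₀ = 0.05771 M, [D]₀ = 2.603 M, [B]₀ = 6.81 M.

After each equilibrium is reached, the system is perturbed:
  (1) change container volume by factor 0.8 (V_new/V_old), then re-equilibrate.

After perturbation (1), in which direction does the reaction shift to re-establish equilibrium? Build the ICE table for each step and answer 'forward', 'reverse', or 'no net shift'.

Q₀ = 5445 vs Keq = 0.4099 ⇒ Q>K, reverse
Step 1:
                   A          D          B
  init       0.05771      2.603       6.81
  Δ            1.219     -2.438     -2.438
  eq           1.276     0.1654      4.372
  solve Keq expr → x = -1.219; check Q = 0.4099
Then change container volume by factor 0.8 (V_new/V_old).
Step 2:
                   A          D          B
  init         1.596     0.2068      5.466
  Δ          0.02799   -0.05599   -0.05599
  eq           1.624     0.1508       5.41
  solve Keq expr → x = -0.02799; check Q = 0.4099

Direction: reverse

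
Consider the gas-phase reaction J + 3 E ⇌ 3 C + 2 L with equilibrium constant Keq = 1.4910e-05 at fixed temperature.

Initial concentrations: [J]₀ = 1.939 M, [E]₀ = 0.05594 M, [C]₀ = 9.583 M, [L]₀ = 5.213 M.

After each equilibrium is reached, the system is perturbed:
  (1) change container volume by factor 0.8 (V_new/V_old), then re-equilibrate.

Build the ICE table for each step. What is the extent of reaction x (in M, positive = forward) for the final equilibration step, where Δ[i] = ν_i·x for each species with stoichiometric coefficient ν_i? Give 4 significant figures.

Q₀ = 7.0459e+07 vs Keq = 1.4910e-05 ⇒ Q>K, reverse
Step 1:
                  J         E         C         L
  Initial     1.939   0.05594     9.583     5.213
  Change      2.572     7.715    -7.715    -5.143
  Equil       4.511     7.771     1.868   0.06959
  solve Keq expr → x = -2.572; check Q = 1.4910e-05
Then change container volume by factor 0.8 (V_new/V_old).
Step 2:
                  J         E         C         L
  Initial     5.638     9.714     2.335   0.08699
  Change   0.004185   0.01256  -0.01256 -0.008371
  Equil       5.643     9.726     2.322   0.07862
  solve Keq expr → x = -0.004185; check Q = 1.4910e-05

x = -0.004185 M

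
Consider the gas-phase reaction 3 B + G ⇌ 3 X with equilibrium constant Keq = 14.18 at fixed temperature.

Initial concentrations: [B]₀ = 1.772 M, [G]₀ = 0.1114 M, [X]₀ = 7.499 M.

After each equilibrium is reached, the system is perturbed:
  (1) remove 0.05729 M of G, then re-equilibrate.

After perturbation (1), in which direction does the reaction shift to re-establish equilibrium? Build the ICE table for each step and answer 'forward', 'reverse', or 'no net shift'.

Direction: reverse

Q₀ = 680.4 vs Keq = 14.18 ⇒ Q>K, reverse
Step 1:
                  B         G         X
  I           1.772    0.1114     7.499
  C            1.33    0.4433     -1.33
  E           3.102    0.5547     6.169
  solve Keq expr → x = -0.4433; check Q = 14.18
Then remove 0.05729 M of G.
Step 2:
                  B         G         X
  I           3.102    0.4974     6.169
  C         0.05175   0.01725  -0.05175
  E           3.154    0.5147     6.117
  solve Keq expr → x = -0.01725; check Q = 14.18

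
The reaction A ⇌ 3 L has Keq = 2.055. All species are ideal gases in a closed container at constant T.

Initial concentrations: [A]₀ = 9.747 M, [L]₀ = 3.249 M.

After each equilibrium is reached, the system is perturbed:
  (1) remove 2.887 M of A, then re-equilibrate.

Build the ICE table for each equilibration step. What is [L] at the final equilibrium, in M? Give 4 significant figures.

[L]_eq = 2.447 M

Q₀ = 3.519 vs Keq = 2.055 ⇒ Q>K, reverse
Step 1:
                   A          L
  Initial      9.747      3.249
  Change      0.1724    -0.5173
  Equil        9.919      2.732
  solve Keq expr → x = -0.1724; check Q = 2.055
Then remove 2.887 M of A.
Step 2:
                   A          L
  Initial      7.032      2.732
  Change       0.095     -0.285
  Equil        7.127      2.447
  solve Keq expr → x = -0.095; check Q = 2.055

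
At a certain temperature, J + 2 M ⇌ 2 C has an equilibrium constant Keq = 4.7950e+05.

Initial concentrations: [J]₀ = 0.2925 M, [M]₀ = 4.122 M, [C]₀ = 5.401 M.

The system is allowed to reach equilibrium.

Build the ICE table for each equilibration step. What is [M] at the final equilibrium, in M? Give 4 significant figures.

[M]_eq = 3.537 M

Q₀ = 5.87 vs Keq = 4.7950e+05 ⇒ Q<K, forward
Step 1:
                  J         M         C
  init       0.2925     4.122     5.401
  Δ         -0.2925    -0.585     0.585
  eq      5.9732e-06     3.537     5.986
  solve Keq expr → x = 0.2925; check Q = 4.7950e+05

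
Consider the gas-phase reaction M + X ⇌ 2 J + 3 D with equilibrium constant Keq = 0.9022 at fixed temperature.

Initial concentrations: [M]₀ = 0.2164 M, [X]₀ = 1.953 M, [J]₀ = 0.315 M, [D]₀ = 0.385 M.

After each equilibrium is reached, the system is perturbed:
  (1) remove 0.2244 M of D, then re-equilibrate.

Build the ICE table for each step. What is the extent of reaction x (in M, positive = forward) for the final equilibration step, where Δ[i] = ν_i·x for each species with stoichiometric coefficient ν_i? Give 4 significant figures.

x = 0.02868 M

Q₀ = 0.0134 vs Keq = 0.9022 ⇒ Q<K, forward
Step 1:
                  M         X         J         D
  I          0.2164     1.953     0.315     0.385
  C         -0.1274   -0.1274    0.2548    0.3822
  E         0.08901     1.826    0.5698    0.7672
  solve Keq expr → x = 0.1274; check Q = 0.9022
Then remove 0.2244 M of D.
Step 2:
                  M         X         J         D
  I         0.08901     1.826    0.5698    0.5428
  C        -0.02868  -0.02868   0.05736   0.08604
  E         0.06033     1.797    0.6271    0.6288
  solve Keq expr → x = 0.02868; check Q = 0.9022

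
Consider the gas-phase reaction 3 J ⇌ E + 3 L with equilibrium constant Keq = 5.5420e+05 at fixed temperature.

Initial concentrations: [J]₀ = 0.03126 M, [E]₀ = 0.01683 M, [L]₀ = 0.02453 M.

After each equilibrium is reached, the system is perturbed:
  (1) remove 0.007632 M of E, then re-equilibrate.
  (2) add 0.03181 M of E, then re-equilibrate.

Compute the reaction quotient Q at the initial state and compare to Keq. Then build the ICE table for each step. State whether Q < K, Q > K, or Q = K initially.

Q₀ = 0.008132 vs Keq = 5.5420e+05 ⇒ Q<K, forward
Step 1:
                  J         E         L
  Initial   0.03126   0.01683   0.02453
  Change   -0.03106   0.01035   0.03106
  Equil   2.0347e-04   0.02718   0.05559
  solve Keq expr → x = 0.01035; check Q = 5.5420e+05
Then remove 0.007632 M of E.
Step 2:
                  J         E         L
  Initial 2.0347e-04   0.01955   0.05559
  Change  -2.1078e-05 7.0261e-06 2.1078e-05
  Equil   1.8240e-04   0.01956   0.05561
  solve Keq expr → x = 7.0261e-06; check Q = 5.5420e+05
Then add 0.03181 M of E.
Step 3:
                  J         E         L
  Initial 1.8240e-04   0.05137   0.05561
  Change  6.8911e-05 -2.2970e-05 -6.8911e-05
  Equil   2.5131e-04   0.05134   0.05554
  solve Keq expr → x = -2.2970e-05; check Q = 5.5420e+05

Q₀ = 0.008132; Q < K (proceeds forward)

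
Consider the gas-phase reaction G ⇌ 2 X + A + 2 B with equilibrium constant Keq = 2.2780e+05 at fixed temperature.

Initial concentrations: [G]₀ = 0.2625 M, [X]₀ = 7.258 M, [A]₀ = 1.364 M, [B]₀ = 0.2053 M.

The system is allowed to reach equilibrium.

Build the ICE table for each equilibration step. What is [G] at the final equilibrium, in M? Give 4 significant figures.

Q₀ = 11.54 vs Keq = 2.2780e+05 ⇒ Q<K, forward
Step 1:
                    G           X           A           B
  Initial      0.2625       7.258       1.364      0.2053
  Change      -0.2623      0.5245      0.2623      0.5245
  Equil    2.3032e-04       7.783       1.626      0.7298
  solve Keq expr → x = 0.2623; check Q = 2.2780e+05

[G]_eq = 2.3032e-04 M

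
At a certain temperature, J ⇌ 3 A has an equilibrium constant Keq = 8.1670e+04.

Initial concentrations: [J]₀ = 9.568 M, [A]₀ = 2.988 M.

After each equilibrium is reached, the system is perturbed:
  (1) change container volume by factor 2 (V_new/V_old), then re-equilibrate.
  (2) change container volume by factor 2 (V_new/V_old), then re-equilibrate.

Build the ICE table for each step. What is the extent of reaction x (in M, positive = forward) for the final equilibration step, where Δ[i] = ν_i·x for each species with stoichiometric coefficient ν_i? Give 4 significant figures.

x = 0.01766 M

Q₀ = 2.788 vs Keq = 8.1670e+04 ⇒ Q<K, forward
Step 1:
                    J           A
  init          9.568       2.988
  Δ            -9.216       27.65
  eq           0.3521       30.64
  solve Keq expr → x = 9.216; check Q = 8.1670e+04
Then change container volume by factor 2 (V_new/V_old).
Step 2:
                    J           A
  init          0.176       15.32
  Δ           -0.1286      0.3858
  eq          0.04742        15.7
  solve Keq expr → x = 0.1286; check Q = 8.1670e+04
Then change container volume by factor 2 (V_new/V_old).
Step 3:
                    J           A
  init        0.02371       7.852
  Δ          -0.01766     0.05298
  eq         0.006048       7.905
  solve Keq expr → x = 0.01766; check Q = 8.1670e+04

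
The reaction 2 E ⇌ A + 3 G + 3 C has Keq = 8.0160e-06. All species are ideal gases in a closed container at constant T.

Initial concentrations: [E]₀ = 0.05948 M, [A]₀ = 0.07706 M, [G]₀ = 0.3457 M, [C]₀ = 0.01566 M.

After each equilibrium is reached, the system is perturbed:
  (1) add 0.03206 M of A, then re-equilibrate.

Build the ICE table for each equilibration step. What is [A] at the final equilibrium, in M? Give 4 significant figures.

[A]_eq = 0.1099 M

Q₀ = 3.4559e-06 vs Keq = 8.0160e-06 ⇒ Q<K, forward
Step 1:
                   E          A          G          C
  Initial    0.05948    0.07706     0.3457    0.01566
  Change   -0.002722   0.001361   0.004082   0.004082
  Equil      0.05676    0.07842     0.3498    0.01974
  solve Keq expr → x = 0.001361; check Q = 8.0160e-06
Then add 0.03206 M of A.
Step 2:
                   E          A          G          C
  Initial    0.05676     0.1105     0.3498    0.01974
  Change    0.001177 -5.8873e-04  -0.001766  -0.001766
  Equil      0.05794     0.1099      0.348    0.01798
  solve Keq expr → x = -5.8873e-04; check Q = 8.0160e-06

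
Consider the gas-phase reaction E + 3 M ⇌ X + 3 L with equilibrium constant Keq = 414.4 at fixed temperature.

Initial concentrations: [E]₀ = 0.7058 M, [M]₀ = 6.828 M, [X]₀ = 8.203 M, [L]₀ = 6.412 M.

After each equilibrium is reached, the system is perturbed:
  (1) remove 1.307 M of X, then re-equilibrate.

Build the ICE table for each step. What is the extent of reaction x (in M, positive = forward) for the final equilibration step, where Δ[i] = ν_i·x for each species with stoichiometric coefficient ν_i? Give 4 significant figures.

Q₀ = 9.625 vs Keq = 414.4 ⇒ Q<K, forward
Step 1:
                    E           M           X           L
  Initial      0.7058       6.828       8.203       6.412
  Change      -0.6103      -1.831      0.6103       1.831
  Equil       0.09547       4.997       8.813       8.243
  solve Keq expr → x = 0.6103; check Q = 414.4
Then remove 1.307 M of X.
Step 2:
                    E           M           X           L
  Initial     0.09547       4.997       7.506       8.243
  Change     -0.01132    -0.03396     0.01132     0.03396
  Equil       0.08415       4.963       7.518       8.277
  solve Keq expr → x = 0.01132; check Q = 414.4

x = 0.01132 M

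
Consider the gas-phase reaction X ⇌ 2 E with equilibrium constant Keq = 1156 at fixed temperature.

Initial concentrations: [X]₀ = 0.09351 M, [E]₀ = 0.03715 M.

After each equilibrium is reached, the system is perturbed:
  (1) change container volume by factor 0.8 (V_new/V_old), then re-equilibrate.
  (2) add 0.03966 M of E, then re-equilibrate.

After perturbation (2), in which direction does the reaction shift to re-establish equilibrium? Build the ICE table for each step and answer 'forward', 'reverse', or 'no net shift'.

Q₀ = 0.01476 vs Keq = 1156 ⇒ Q<K, forward
Step 1:
                   X          E
  init       0.09351    0.03715
  Δ         -0.09347     0.1869
  eq      4.3437e-05     0.2241
  solve Keq expr → x = 0.09347; check Q = 1156
Then change container volume by factor 0.8 (V_new/V_old).
Step 2:
                   X          E
  init    5.4296e-05     0.2801
  Δ       1.3561e-05 -2.7122e-05
  eq      6.7857e-05     0.2801
  solve Keq expr → x = -1.3561e-05; check Q = 1156
Then add 0.03966 M of E.
Step 3:
                   X          E
  init    6.7857e-05     0.3197
  Δ       2.0556e-05 -4.1111e-05
  eq      8.8413e-05     0.3197
  solve Keq expr → x = -2.0556e-05; check Q = 1156

Direction: reverse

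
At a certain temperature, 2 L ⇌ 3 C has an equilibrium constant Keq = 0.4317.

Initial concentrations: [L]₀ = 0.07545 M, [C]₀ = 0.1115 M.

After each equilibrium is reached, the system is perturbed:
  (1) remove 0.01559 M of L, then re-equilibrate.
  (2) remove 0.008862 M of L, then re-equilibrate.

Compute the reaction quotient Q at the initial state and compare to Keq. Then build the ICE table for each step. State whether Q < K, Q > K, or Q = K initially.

Q₀ = 0.2435; Q < K (proceeds forward)

Q₀ = 0.2435 vs Keq = 0.4317 ⇒ Q<K, forward
Step 1:
                   L          C
  Initial    0.07545     0.1115
  Change   -0.008632    0.01295
  Equil      0.06682     0.1244
  solve Keq expr → x = 0.004316; check Q = 0.4317
Then remove 0.01559 M of L.
Step 2:
                   L          C
  Initial    0.05123     0.1244
  Change    0.007146   -0.01072
  Equil      0.05837     0.1137
  solve Keq expr → x = -0.003573; check Q = 0.4317
Then remove 0.008862 M of L.
Step 3:
                   L          C
  Initial    0.04951     0.1137
  Change    0.004143  -0.006215
  Equil      0.05365     0.1075
  solve Keq expr → x = -0.002072; check Q = 0.4317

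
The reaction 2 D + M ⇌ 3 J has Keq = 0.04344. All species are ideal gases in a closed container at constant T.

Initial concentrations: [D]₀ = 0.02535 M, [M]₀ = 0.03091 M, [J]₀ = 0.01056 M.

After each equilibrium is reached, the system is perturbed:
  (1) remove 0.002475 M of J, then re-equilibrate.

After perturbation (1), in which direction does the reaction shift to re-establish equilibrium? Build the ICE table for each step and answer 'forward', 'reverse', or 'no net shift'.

Direction: forward

Q₀ = 0.05928 vs Keq = 0.04344 ⇒ Q>K, reverse
Step 1:
                   D          M          J
  init       0.02535    0.03091    0.01056
  Δ       5.7720e-04 2.8860e-04 -8.6580e-04
  eq         0.02593     0.0312   0.009694
  solve Keq expr → x = -2.8860e-04; check Q = 0.04344
Then remove 0.002475 M of J.
Step 2:
                   D          M          J
  init       0.02593     0.0312   0.007219
  Δ        -0.001374 -6.8680e-04    0.00206
  eq         0.02455    0.03051    0.00928
  solve Keq expr → x = 6.8680e-04; check Q = 0.04344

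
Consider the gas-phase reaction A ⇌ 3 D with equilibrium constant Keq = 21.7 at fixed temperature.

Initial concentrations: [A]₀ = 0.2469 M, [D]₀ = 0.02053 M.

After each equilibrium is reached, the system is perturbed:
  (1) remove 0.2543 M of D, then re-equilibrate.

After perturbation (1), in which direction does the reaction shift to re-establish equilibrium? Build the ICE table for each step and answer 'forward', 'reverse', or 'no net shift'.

Direction: forward

Q₀ = 3.5047e-05 vs Keq = 21.7 ⇒ Q<K, forward
Step 1:
                    A           D
  init         0.2469     0.02053
  Δ           -0.2303      0.6909
  eq          0.01659      0.7114
  solve Keq expr → x = 0.2303; check Q = 21.7
Then remove 0.2543 M of D.
Step 2:
                    A           D
  init        0.01659      0.4571
  Δ          -0.01115     0.03346
  eq         0.005442      0.4906
  solve Keq expr → x = 0.01115; check Q = 21.7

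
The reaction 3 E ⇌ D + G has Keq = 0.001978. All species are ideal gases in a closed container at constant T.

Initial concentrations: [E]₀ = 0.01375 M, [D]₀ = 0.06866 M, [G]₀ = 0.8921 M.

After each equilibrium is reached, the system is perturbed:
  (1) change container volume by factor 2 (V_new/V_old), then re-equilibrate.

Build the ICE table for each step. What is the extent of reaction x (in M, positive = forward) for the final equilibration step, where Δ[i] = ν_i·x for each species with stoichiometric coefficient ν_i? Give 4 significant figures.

Q₀ = 2.3562e+04 vs Keq = 0.001978 ⇒ Q>K, reverse
Step 1:
                    E           D           G
  Initial     0.01375     0.06866      0.8921
  Change       0.2059    -0.06863    -0.06863
  Equil        0.2197  2.5456e-05      0.8235
  solve Keq expr → x = -0.06863; check Q = 0.001978
Then change container volume by factor 2 (V_new/V_old).
Step 2:
                    E           D           G
  Initial      0.1098  1.2728e-05      0.4117
  Change   1.9082e-05 -6.3607e-06 -6.3607e-06
  Equil        0.1098  6.3675e-06      0.4117
  solve Keq expr → x = -6.3607e-06; check Q = 0.001978

x = -6.3607e-06 M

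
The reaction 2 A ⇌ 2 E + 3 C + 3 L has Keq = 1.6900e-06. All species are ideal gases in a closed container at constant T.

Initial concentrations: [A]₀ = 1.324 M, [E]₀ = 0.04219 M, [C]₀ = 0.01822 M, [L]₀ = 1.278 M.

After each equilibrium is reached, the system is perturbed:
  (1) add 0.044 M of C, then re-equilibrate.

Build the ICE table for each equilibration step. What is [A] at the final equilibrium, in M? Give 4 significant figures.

[A]_eq = 1.313 M

Q₀ = 1.2820e-08 vs Keq = 1.6900e-06 ⇒ Q<K, forward
Step 1:
                  A         E         C         L
  Initial     1.324   0.04219   0.01822     1.278
  Change   -0.02929   0.02929   0.04393   0.04393
  Equil       1.295   0.07148   0.06215     1.322
  solve Keq expr → x = 0.01464; check Q = 1.6900e-06
Then add 0.044 M of C.
Step 2:
                  A         E         C         L
  Initial     1.295   0.07148    0.1061     1.322
  Change    0.01856  -0.01856  -0.02784  -0.02784
  Equil       1.313   0.05292   0.07831     1.294
  solve Keq expr → x = -0.009279; check Q = 1.6900e-06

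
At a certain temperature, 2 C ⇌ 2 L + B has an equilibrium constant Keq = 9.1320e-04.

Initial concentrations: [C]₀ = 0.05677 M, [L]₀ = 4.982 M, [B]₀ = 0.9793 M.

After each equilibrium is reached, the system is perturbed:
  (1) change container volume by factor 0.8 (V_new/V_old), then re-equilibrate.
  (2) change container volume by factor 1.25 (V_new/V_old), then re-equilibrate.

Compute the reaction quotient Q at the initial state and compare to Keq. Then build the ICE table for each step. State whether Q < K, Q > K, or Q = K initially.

Q₀ = 7542 vs Keq = 9.1320e-04 ⇒ Q>K, reverse
Step 1:
                  C         L         B
  Initial   0.05677     4.982    0.9793
  Change      1.958    -1.958   -0.9789
  Equil       2.015     3.024 4.0523e-04
  solve Keq expr → x = -0.9789; check Q = 9.1320e-04
Then change container volume by factor 0.8 (V_new/V_old).
Step 2:
                  C         L         B
  Initial     2.518      3.78 5.0654e-04
  Change  2.0240e-04 -2.0240e-04 -1.0120e-04
  Equil       2.518      3.78 4.0534e-04
  solve Keq expr → x = -1.0120e-04; check Q = 9.1320e-04
Then change container volume by factor 1.25 (V_new/V_old).
Step 3:
                  C         L         B
  Initial     2.015     3.024 3.2427e-04
  Change  -1.6192e-04 1.6192e-04 8.0959e-05
  Equil       2.015     3.024 4.0523e-04
  solve Keq expr → x = 8.0959e-05; check Q = 9.1320e-04

Q₀ = 7542; Q > K (proceeds reverse)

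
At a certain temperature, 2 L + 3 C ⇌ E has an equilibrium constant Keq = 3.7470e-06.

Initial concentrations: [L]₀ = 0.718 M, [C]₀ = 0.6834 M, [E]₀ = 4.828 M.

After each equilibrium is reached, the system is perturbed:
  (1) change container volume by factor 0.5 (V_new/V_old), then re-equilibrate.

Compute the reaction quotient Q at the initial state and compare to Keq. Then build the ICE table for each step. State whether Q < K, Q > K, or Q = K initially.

Q₀ = 29.34 vs Keq = 3.7470e-06 ⇒ Q>K, reverse
Step 1:
                    L           C           E
  Initial       0.718      0.6834       4.828
  Change        8.286       12.43      -4.143
  Equil         9.004       13.11      0.6849
  solve Keq expr → x = -4.143; check Q = 3.7470e-06
Then change container volume by factor 0.5 (V_new/V_old).
Step 2:
                    L           C           E
  Initial       18.01       26.23        1.37
  Change       -5.139      -7.709        2.57
  Equil         12.87       18.52       3.939
  solve Keq expr → x = 2.57; check Q = 3.7470e-06

Q₀ = 29.34; Q > K (proceeds reverse)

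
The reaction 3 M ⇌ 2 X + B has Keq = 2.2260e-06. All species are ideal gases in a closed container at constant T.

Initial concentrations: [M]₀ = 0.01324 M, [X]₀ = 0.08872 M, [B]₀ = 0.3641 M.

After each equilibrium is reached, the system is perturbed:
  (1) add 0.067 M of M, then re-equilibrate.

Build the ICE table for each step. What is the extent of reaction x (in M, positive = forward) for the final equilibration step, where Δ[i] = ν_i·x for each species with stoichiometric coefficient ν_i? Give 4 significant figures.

x = 5.5936e-05 M

Q₀ = 1235 vs Keq = 2.2260e-06 ⇒ Q>K, reverse
Step 1:
                   M          X          B
  init       0.01324    0.08872     0.3641
  Δ           0.1329   -0.08857   -0.04429
  eq          0.1461 1.4733e-04     0.3198
  solve Keq expr → x = -0.04429; check Q = 2.2260e-06
Then add 0.067 M of M.
Step 2:
                   M          X          B
  init        0.2131 1.4733e-04     0.3198
  Δ       -1.6781e-04 1.1187e-04 5.5936e-05
  eq          0.2129 2.5920e-04     0.3199
  solve Keq expr → x = 5.5936e-05; check Q = 2.2260e-06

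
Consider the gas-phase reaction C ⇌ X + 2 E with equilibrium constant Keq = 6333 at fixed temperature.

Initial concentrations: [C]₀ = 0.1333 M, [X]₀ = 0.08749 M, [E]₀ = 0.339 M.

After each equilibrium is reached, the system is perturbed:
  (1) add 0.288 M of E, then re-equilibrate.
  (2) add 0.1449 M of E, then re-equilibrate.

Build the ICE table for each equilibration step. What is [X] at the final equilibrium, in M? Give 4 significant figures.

[X]_eq = 0.2208 M

Q₀ = 0.07543 vs Keq = 6333 ⇒ Q<K, forward
Step 1:
                   C          X          E
  init        0.1333    0.08749      0.339
  Δ          -0.1333     0.1333     0.2666
  eq      1.2784e-05     0.2208     0.6056
  solve Keq expr → x = 0.1333; check Q = 6333
Then add 0.288 M of E.
Step 2:
                   C          X          E
  init    1.2784e-05     0.2208     0.8936
  Δ       1.5048e-05 -1.5048e-05 -3.0096e-05
  eq      2.7832e-05     0.2208     0.8935
  solve Keq expr → x = -1.5048e-05; check Q = 6333
Then add 0.1449 M of E.
Step 3:
                   C          X          E
  init    2.7832e-05     0.2208      1.038
  Δ       9.7555e-06 -9.7555e-06 -1.9511e-05
  eq      3.7588e-05     0.2208      1.038
  solve Keq expr → x = -9.7555e-06; check Q = 6333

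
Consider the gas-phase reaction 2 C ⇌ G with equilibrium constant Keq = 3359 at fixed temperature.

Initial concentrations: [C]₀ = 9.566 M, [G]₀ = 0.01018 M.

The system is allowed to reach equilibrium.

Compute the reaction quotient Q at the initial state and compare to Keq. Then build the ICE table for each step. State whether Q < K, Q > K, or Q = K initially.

Q₀ = 1.1125e-04 vs Keq = 3359 ⇒ Q<K, forward
Step 1:
                    C           G
  init          9.566     0.01018
  Δ            -9.528       4.764
  eq           0.0377       4.774
  solve Keq expr → x = 4.764; check Q = 3359

Q₀ = 1.1125e-04; Q < K (proceeds forward)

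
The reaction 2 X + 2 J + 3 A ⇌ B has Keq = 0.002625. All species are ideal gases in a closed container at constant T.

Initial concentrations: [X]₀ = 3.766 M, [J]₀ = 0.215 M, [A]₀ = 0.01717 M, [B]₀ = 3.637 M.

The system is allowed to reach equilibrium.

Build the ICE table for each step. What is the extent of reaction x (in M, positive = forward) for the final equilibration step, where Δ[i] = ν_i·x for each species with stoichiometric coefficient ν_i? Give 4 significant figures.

x = -0.7699 M

Q₀ = 1.0960e+06 vs Keq = 0.002625 ⇒ Q>K, reverse
Step 1:
                   X          J          A          B
  I            3.766      0.215    0.01717      3.637
  C             1.54       1.54       2.31    -0.7699
  E            5.306      1.755      2.327      2.867
  solve Keq expr → x = -0.7699; check Q = 0.002625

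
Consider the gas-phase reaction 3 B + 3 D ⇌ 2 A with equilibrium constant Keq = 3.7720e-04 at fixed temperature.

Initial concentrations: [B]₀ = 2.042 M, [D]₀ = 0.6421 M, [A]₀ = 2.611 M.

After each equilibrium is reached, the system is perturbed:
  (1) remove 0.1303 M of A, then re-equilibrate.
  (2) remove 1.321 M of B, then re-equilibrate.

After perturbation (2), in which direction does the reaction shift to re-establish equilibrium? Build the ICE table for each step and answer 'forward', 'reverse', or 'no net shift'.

Q₀ = 3.024 vs Keq = 3.7720e-04 ⇒ Q>K, reverse
Step 1:
                   B          D          A
  I            2.042     0.6421      2.611
  C            2.431      2.431     -1.621
  E            4.473      3.073     0.9901
  solve Keq expr → x = -0.8105; check Q = 3.7720e-04
Then remove 0.1303 M of A.
Step 2:
                   B          D          A
  I            4.473      3.073     0.8598
  C          -0.0891    -0.0891     0.0594
  E            4.384      2.984     0.9192
  solve Keq expr → x = 0.0297; check Q = 3.7720e-04
Then remove 1.321 M of B.
Step 3:
                   B          D          A
  I            3.063      2.984     0.9192
  C           0.3047     0.3047    -0.2031
  E            3.368      3.289     0.7161
  solve Keq expr → x = -0.1016; check Q = 3.7720e-04

Direction: reverse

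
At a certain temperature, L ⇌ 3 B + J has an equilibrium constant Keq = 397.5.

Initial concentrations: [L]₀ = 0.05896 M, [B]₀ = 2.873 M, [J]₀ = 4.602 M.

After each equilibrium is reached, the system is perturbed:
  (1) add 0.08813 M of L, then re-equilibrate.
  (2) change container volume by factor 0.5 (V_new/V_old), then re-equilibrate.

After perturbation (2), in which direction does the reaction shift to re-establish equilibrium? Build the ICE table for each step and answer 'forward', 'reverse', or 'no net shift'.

Q₀ = 1851 vs Keq = 397.5 ⇒ Q>K, reverse
Step 1:
                    L           B           J
  Initial     0.05896       2.873       4.602
  Change         0.12       -0.36       -0.12
  Equil        0.1789       2.513       4.482
  solve Keq expr → x = -0.12; check Q = 397.5
Then add 0.08813 M of L.
Step 2:
                    L           B           J
  Initial      0.2671       2.513       4.482
  Change     -0.05099       0.153     0.05099
  Equil        0.2161       2.666       4.533
  solve Keq expr → x = 0.05099; check Q = 397.5
Then change container volume by factor 0.5 (V_new/V_old).
Step 3:
                    L           B           J
  Initial      0.4322       5.332       9.066
  Change       0.5737      -1.721     -0.5737
  Equil         1.006       3.611       8.492
  solve Keq expr → x = -0.5737; check Q = 397.5

Direction: reverse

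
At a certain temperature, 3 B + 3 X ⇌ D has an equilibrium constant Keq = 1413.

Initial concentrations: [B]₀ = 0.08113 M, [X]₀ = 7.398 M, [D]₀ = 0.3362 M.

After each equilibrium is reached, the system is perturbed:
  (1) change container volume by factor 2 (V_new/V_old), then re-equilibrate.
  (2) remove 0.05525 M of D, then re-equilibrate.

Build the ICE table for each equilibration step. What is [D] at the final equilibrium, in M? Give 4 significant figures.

Q₀ = 1.555 vs Keq = 1413 ⇒ Q<K, forward
Step 1:
                  B         X         D
  init      0.08113     7.398    0.3362
  Δ        -0.07247  -0.07247   0.02416
  eq       0.008657     7.326    0.3604
  solve Keq expr → x = 0.02416; check Q = 1413
Then change container volume by factor 2 (V_new/V_old).
Step 2:
                  B         X         D
  init     0.004328     3.663    0.1802
  Δ          0.0093    0.0093   -0.0031
  eq        0.01363     3.672    0.1771
  solve Keq expr → x = -0.0031; check Q = 1413
Then remove 0.05525 M of D.
Step 3:
                  B         X         D
  init      0.01363     3.672    0.1218
  Δ       -0.001575 -0.001575 5.2494e-04
  eq        0.01205      3.67    0.1224
  solve Keq expr → x = 5.2494e-04; check Q = 1413

[D]_eq = 0.1224 M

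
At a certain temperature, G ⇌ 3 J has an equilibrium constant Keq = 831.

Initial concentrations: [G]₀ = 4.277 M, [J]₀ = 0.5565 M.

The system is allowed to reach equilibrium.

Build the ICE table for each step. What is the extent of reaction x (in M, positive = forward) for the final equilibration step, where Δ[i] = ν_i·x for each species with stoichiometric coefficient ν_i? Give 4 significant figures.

Q₀ = 0.0403 vs Keq = 831 ⇒ Q<K, forward
Step 1:
                   G          J
  Initial      4.277     0.5565
  Change      -3.112      9.336
  Equil        1.165      9.893
  solve Keq expr → x = 3.112; check Q = 831

x = 3.112 M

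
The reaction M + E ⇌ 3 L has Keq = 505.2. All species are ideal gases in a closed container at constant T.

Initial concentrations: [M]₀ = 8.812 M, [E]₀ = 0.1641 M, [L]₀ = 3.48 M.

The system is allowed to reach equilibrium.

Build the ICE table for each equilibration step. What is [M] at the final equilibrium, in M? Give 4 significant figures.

Q₀ = 29.14 vs Keq = 505.2 ⇒ Q<K, forward
Step 1:
                  M         E         L
  Initial     8.812    0.1641      3.48
  Change    -0.1502   -0.1502    0.4507
  Equil       8.662   0.01388     3.931
  solve Keq expr → x = 0.1502; check Q = 505.2

[M]_eq = 8.662 M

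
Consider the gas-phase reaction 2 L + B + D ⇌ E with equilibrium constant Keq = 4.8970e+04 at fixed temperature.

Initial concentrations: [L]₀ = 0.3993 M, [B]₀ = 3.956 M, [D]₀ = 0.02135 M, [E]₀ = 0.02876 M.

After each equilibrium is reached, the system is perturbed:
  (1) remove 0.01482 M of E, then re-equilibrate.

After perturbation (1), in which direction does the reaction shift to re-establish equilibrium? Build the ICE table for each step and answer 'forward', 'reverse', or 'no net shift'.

Direction: forward

Q₀ = 2.136 vs Keq = 4.8970e+04 ⇒ Q<K, forward
Step 1:
                   L          B          D          E
  init        0.3993      3.956    0.02135    0.02876
  Δ          -0.0427   -0.02135   -0.02135    0.02135
  eq          0.3566      3.935 2.0450e-06    0.05011
  solve Keq expr → x = 0.02135; check Q = 4.8970e+04
Then remove 0.01482 M of E.
Step 2:
                   L          B          D          E
  init        0.3566      3.935 2.0450e-06    0.03529
  Δ       -1.2096e-06 -6.0480e-07 -6.0480e-07 6.0480e-07
  eq          0.3566      3.935 1.4402e-06    0.03529
  solve Keq expr → x = 6.0480e-07; check Q = 4.8970e+04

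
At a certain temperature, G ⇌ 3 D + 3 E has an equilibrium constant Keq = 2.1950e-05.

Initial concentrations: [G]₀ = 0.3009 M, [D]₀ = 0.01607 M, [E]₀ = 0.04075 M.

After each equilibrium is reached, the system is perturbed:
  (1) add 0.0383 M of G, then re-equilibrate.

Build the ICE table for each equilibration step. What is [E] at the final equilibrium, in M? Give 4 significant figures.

Q₀ = 9.3327e-10 vs Keq = 2.1950e-05 ⇒ Q<K, forward
Step 1:
                   G          D          E
  I           0.3009    0.01607    0.04075
  C         -0.03543     0.1063     0.1063
  E           0.2655     0.1224     0.1471
  solve Keq expr → x = 0.03543; check Q = 2.1950e-05
Then add 0.0383 M of G.
Step 2:
                   G          D          E
  I           0.3038     0.1224     0.1471
  C       -9.8687e-04   0.002961   0.002961
  E           0.3028     0.1253       0.15
  solve Keq expr → x = 9.8687e-04; check Q = 2.1950e-05

[E]_eq = 0.15 M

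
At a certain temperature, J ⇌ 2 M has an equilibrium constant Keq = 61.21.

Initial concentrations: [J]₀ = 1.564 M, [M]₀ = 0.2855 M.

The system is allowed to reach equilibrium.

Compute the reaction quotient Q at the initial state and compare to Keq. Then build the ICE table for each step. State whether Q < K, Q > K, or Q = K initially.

Q₀ = 0.05212; Q < K (proceeds forward)

Q₀ = 0.05212 vs Keq = 61.21 ⇒ Q<K, forward
Step 1:
                    J           M
  Initial       1.564      0.2855
  Change       -1.407       2.814
  Equil         0.157         3.1
  solve Keq expr → x = 1.407; check Q = 61.21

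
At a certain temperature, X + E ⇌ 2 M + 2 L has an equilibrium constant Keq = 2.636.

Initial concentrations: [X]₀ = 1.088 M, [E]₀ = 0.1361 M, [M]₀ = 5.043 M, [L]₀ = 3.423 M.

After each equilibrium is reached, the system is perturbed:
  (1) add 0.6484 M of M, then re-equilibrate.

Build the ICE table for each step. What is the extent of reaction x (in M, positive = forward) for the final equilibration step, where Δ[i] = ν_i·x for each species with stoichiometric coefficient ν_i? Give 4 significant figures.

Q₀ = 2012 vs Keq = 2.636 ⇒ Q>K, reverse
Step 1:
                   X          E          M          L
  I            1.088     0.1361      5.043      3.423
  C            1.185      1.185      -2.37      -2.37
  E            2.273      1.321      2.673      1.053
  solve Keq expr → x = -1.185; check Q = 2.636
Then add 0.6484 M of M.
Step 2:
                   X          E          M          L
  I            2.273      1.321      3.321      1.053
  C          0.06718    0.06718    -0.1344    -0.1344
  E             2.34      1.388      3.187     0.9184
  solve Keq expr → x = -0.06718; check Q = 2.636

x = -0.06718 M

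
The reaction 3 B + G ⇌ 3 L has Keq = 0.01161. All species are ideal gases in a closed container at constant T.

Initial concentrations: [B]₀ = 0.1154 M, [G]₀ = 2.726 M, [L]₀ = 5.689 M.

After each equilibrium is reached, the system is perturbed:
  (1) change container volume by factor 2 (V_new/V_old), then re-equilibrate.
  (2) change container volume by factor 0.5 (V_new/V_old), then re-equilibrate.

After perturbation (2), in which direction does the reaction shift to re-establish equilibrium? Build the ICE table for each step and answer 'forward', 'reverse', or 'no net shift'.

Direction: forward

Q₀ = 4.3951e+04 vs Keq = 0.01161 ⇒ Q>K, reverse
Step 1:
                   B          G          L
  I           0.1154      2.726      5.689
  C            4.144      1.381     -4.144
  E             4.26      4.107      1.545
  solve Keq expr → x = -1.381; check Q = 0.01161
Then change container volume by factor 2 (V_new/V_old).
Step 2:
                   B          G          L
  I             2.13      2.054     0.7724
  C           0.1205    0.04016    -0.1205
  E             2.25      2.094     0.6519
  solve Keq expr → x = -0.04016; check Q = 0.01161
Then change container volume by factor 0.5 (V_new/V_old).
Step 3:
                   B          G          L
  I            4.501      4.188      1.304
  C          -0.2409   -0.08031     0.2409
  E             4.26      4.107      1.545
  solve Keq expr → x = 0.08031; check Q = 0.01161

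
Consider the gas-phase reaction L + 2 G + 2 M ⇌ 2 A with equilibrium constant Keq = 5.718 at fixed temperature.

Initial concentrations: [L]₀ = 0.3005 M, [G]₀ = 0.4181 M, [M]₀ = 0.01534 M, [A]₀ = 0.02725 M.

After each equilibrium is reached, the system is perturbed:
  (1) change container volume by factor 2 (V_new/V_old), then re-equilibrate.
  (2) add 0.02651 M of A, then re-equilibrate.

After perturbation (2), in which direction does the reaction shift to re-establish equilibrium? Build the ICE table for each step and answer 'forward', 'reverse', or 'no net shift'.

Direction: reverse

Q₀ = 60.07 vs Keq = 5.718 ⇒ Q>K, reverse
Step 1:
                  L         G         M         A
  I          0.3005    0.4181   0.01534   0.02725
  C        0.005902    0.0118    0.0118   -0.0118
  E          0.3064    0.4299   0.02714   0.01545
  solve Keq expr → x = -0.005902; check Q = 5.718
Then change container volume by factor 2 (V_new/V_old).
Step 2:
                  L         G         M         A
  I          0.1532     0.215   0.01357  0.007723
  C         0.00204   0.00408   0.00408  -0.00408
  E          0.1552     0.219   0.01765  0.003643
  solve Keq expr → x = -0.00204; check Q = 5.718
Then add 0.02651 M of A.
Step 3:
                  L         G         M         A
  I          0.1552     0.219   0.01765   0.03015
  C         0.01055   0.02109   0.02109  -0.02109
  E          0.1658    0.2401   0.03875  0.009059
  solve Keq expr → x = -0.01055; check Q = 5.718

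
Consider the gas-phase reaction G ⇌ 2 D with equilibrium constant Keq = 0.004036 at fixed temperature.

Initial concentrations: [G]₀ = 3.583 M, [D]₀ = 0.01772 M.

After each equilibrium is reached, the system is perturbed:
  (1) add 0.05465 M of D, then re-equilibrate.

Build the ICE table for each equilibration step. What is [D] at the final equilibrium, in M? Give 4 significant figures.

[D]_eq = 0.1199 M

Q₀ = 8.7636e-05 vs Keq = 0.004036 ⇒ Q<K, forward
Step 1:
                    G           D
  I             3.583     0.01772
  C          -0.05084      0.1017
  E             3.532      0.1194
  solve Keq expr → x = 0.05084; check Q = 0.004036
Then add 0.05465 M of D.
Step 2:
                    G           D
  I             3.532       0.174
  C            0.0271    -0.05419
  E             3.559      0.1199
  solve Keq expr → x = -0.0271; check Q = 0.004036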